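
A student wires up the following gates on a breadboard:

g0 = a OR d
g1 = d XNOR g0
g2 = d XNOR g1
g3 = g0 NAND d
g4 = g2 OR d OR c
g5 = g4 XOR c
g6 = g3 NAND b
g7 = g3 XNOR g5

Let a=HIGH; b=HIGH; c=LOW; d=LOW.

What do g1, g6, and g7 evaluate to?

g0 = a OR d = HIGH OR LOW = HIGH
g1 = d XNOR g0 = LOW XNOR HIGH = LOW
g2 = d XNOR g1 = LOW XNOR LOW = HIGH
g3 = g0 NAND d = HIGH NAND LOW = HIGH
g4 = g2 OR d OR c = HIGH OR LOW OR LOW = HIGH
g5 = g4 XOR c = HIGH XOR LOW = HIGH
g6 = g3 NAND b = HIGH NAND HIGH = LOW
g7 = g3 XNOR g5 = HIGH XNOR HIGH = HIGH

g1 = LOW; g6 = LOW; g7 = HIGH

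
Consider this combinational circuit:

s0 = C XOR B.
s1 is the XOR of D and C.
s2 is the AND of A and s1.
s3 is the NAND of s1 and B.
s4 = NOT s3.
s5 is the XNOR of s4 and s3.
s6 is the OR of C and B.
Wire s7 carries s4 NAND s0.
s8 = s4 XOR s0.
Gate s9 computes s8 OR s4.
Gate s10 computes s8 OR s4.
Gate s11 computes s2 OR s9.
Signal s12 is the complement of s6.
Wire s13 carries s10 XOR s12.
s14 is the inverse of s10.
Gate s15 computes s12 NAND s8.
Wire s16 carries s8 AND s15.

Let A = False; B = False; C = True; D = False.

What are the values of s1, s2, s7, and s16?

s1 = True; s2 = False; s7 = True; s16 = True

s0 = C XOR B = True XOR False = True
s1 = D XOR C = False XOR True = True
s2 = A AND s1 = False AND True = False
s3 = s1 NAND B = True NAND False = True
s4 = NOT s3 = NOT True = False
s6 = C OR B = True OR False = True
s7 = s4 NAND s0 = False NAND True = True
s8 = s4 XOR s0 = False XOR True = True
s12 = NOT s6 = NOT True = False
s15 = s12 NAND s8 = False NAND True = True
s16 = s8 AND s15 = True AND True = True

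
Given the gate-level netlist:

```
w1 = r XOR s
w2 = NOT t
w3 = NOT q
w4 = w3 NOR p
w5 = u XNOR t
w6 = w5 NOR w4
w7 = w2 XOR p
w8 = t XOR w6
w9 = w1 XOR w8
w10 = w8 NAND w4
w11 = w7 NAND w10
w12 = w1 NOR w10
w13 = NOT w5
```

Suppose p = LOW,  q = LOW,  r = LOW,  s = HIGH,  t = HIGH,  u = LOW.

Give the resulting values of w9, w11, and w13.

w9 = HIGH, w11 = HIGH, w13 = HIGH

w1 = r XOR s = LOW XOR HIGH = HIGH
w2 = NOT t = NOT HIGH = LOW
w3 = NOT q = NOT LOW = HIGH
w4 = w3 NOR p = HIGH NOR LOW = LOW
w5 = u XNOR t = LOW XNOR HIGH = LOW
w6 = w5 NOR w4 = LOW NOR LOW = HIGH
w7 = w2 XOR p = LOW XOR LOW = LOW
w8 = t XOR w6 = HIGH XOR HIGH = LOW
w9 = w1 XOR w8 = HIGH XOR LOW = HIGH
w10 = w8 NAND w4 = LOW NAND LOW = HIGH
w11 = w7 NAND w10 = LOW NAND HIGH = HIGH
w13 = NOT w5 = NOT LOW = HIGH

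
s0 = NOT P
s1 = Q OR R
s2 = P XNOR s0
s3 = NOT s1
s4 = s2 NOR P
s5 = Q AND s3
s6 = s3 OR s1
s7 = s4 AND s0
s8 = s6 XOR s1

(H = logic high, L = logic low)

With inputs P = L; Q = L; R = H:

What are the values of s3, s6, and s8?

s1 = Q OR R = L OR H = H
s3 = NOT s1 = NOT H = L
s6 = s3 OR s1 = L OR H = H
s8 = s6 XOR s1 = H XOR H = L

s3 = L, s6 = H, s8 = L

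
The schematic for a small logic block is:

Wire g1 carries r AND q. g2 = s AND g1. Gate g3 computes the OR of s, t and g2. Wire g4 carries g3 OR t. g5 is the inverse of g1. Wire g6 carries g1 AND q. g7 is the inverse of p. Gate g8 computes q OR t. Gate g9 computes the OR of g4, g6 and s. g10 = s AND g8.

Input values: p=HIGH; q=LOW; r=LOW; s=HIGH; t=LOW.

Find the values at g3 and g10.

g3 = HIGH  g10 = LOW

g1 = r AND q = LOW AND LOW = LOW
g2 = s AND g1 = HIGH AND LOW = LOW
g3 = s OR t OR g2 = HIGH OR LOW OR LOW = HIGH
g8 = q OR t = LOW OR LOW = LOW
g10 = s AND g8 = HIGH AND LOW = LOW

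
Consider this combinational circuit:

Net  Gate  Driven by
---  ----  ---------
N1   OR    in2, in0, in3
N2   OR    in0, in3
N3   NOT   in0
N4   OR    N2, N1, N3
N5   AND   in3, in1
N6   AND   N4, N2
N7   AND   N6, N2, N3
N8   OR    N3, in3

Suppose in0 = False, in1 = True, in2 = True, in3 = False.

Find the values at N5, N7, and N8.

N5 = False  N7 = False  N8 = True

N1 = in2 OR in0 OR in3 = True OR False OR False = True
N2 = in0 OR in3 = False OR False = False
N3 = NOT in0 = NOT False = True
N4 = N2 OR N1 OR N3 = False OR True OR True = True
N5 = in3 AND in1 = False AND True = False
N6 = N4 AND N2 = True AND False = False
N7 = N6 AND N2 AND N3 = False AND False AND True = False
N8 = N3 OR in3 = True OR False = True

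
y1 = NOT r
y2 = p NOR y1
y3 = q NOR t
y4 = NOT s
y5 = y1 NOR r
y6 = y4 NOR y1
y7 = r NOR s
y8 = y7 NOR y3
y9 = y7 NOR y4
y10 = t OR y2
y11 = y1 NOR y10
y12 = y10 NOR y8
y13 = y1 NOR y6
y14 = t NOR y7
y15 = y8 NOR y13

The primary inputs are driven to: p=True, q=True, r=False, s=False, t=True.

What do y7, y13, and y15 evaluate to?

y1 = NOT r = NOT False = True
y3 = q NOR t = True NOR True = False
y4 = NOT s = NOT False = True
y6 = y4 NOR y1 = True NOR True = False
y7 = r NOR s = False NOR False = True
y8 = y7 NOR y3 = True NOR False = False
y13 = y1 NOR y6 = True NOR False = False
y15 = y8 NOR y13 = False NOR False = True

y7 = True, y13 = False, y15 = True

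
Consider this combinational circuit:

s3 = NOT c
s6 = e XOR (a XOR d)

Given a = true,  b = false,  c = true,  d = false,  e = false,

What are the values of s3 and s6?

s3 = false; s6 = true

s3 = NOT true = false
s6 = false XOR (true XOR false) = true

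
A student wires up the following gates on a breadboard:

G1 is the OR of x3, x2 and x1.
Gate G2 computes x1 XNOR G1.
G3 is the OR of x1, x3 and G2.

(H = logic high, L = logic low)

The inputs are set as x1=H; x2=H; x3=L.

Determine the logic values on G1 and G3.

G1 = x3 OR x2 OR x1 = L OR H OR H = H
G2 = x1 XNOR G1 = H XNOR H = H
G3 = x1 OR x3 OR G2 = H OR L OR H = H

G1 = H, G3 = H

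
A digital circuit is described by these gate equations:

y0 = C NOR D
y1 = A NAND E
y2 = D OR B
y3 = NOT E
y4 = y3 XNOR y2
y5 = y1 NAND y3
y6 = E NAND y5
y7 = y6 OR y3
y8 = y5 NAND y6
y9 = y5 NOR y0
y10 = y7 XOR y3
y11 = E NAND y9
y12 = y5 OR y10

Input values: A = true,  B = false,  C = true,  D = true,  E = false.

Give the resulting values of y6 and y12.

y6 = true  y12 = false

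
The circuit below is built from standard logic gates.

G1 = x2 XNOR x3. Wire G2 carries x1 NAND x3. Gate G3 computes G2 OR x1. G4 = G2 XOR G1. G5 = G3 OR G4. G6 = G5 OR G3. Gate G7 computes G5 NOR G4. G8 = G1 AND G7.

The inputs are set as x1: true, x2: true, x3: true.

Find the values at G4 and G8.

G1 = x2 XNOR x3 = true XNOR true = true
G2 = x1 NAND x3 = true NAND true = false
G3 = G2 OR x1 = false OR true = true
G4 = G2 XOR G1 = false XOR true = true
G5 = G3 OR G4 = true OR true = true
G7 = G5 NOR G4 = true NOR true = false
G8 = G1 AND G7 = true AND false = false

G4 = true  G8 = false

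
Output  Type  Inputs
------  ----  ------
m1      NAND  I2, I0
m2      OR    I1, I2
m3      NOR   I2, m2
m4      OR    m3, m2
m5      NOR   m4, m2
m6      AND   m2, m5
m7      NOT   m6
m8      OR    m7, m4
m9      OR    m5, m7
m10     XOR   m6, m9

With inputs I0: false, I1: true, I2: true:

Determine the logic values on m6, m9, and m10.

m6 = false, m9 = true, m10 = true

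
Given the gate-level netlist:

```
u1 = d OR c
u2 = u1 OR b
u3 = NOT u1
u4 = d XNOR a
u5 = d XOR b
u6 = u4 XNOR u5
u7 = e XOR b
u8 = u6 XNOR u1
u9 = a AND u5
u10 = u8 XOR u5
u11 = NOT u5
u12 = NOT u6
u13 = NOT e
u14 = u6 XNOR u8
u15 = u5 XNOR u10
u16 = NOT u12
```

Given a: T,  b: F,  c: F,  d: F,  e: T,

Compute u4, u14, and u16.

u4 = F  u14 = F  u16 = T

u1 = d OR c = F OR F = F
u4 = d XNOR a = F XNOR T = F
u5 = d XOR b = F XOR F = F
u6 = u4 XNOR u5 = F XNOR F = T
u8 = u6 XNOR u1 = T XNOR F = F
u12 = NOT u6 = NOT T = F
u14 = u6 XNOR u8 = T XNOR F = F
u16 = NOT u12 = NOT F = T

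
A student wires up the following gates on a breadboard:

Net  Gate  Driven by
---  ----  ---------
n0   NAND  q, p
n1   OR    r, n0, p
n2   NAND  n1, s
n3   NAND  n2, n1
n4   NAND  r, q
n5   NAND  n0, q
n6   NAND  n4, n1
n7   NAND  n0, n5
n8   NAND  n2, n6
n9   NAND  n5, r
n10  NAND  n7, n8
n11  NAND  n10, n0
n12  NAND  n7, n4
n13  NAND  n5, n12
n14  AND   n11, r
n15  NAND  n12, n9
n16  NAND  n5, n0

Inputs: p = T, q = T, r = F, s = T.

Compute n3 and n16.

n3 = T, n16 = T

n0 = q NAND p = T NAND T = F
n1 = r OR n0 OR p = F OR F OR T = T
n2 = n1 NAND s = T NAND T = F
n3 = n2 NAND n1 = F NAND T = T
n5 = n0 NAND q = F NAND T = T
n16 = n5 NAND n0 = T NAND F = T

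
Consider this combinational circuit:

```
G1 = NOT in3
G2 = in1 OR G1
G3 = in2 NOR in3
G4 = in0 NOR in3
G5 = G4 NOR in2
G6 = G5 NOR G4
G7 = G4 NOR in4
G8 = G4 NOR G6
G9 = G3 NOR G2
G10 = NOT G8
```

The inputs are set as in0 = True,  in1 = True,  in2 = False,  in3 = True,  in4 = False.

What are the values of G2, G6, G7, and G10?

G1 = NOT in3 = NOT True = False
G2 = in1 OR G1 = True OR False = True
G4 = in0 NOR in3 = True NOR True = False
G5 = G4 NOR in2 = False NOR False = True
G6 = G5 NOR G4 = True NOR False = False
G7 = G4 NOR in4 = False NOR False = True
G8 = G4 NOR G6 = False NOR False = True
G10 = NOT G8 = NOT True = False

G2 = True  G6 = False  G7 = True  G10 = False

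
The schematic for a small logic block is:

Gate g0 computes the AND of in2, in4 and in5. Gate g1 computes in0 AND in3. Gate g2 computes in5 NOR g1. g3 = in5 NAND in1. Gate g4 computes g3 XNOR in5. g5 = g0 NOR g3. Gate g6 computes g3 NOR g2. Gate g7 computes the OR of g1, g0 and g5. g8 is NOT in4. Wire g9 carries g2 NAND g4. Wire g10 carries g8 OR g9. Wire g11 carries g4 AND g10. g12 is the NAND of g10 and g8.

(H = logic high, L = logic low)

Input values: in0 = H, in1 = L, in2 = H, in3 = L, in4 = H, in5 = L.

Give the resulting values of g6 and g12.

g6 = L  g12 = H

g1 = in0 AND in3 = H AND L = L
g2 = in5 NOR g1 = L NOR L = H
g3 = in5 NAND in1 = L NAND L = H
g4 = g3 XNOR in5 = H XNOR L = L
g6 = g3 NOR g2 = H NOR H = L
g8 = NOT in4 = NOT H = L
g9 = g2 NAND g4 = H NAND L = H
g10 = g8 OR g9 = L OR H = H
g12 = g10 NAND g8 = H NAND L = H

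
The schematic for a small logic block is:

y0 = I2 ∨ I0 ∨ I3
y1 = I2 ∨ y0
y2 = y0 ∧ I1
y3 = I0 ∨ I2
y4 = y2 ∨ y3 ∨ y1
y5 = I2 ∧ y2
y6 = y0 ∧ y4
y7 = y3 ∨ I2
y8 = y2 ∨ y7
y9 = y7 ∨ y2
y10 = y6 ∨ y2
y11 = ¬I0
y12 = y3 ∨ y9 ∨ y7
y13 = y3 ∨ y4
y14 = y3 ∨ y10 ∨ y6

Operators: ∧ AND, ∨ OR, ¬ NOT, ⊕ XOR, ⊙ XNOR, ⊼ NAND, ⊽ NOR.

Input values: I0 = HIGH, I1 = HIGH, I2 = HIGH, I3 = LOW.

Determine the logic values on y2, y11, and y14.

y2 = HIGH  y11 = LOW  y14 = HIGH

y0 = I2 OR I0 OR I3 = HIGH OR HIGH OR LOW = HIGH
y1 = I2 OR y0 = HIGH OR HIGH = HIGH
y2 = y0 AND I1 = HIGH AND HIGH = HIGH
y3 = I0 OR I2 = HIGH OR HIGH = HIGH
y4 = y2 OR y3 OR y1 = HIGH OR HIGH OR HIGH = HIGH
y6 = y0 AND y4 = HIGH AND HIGH = HIGH
y10 = y6 OR y2 = HIGH OR HIGH = HIGH
y11 = NOT I0 = NOT HIGH = LOW
y14 = y3 OR y10 OR y6 = HIGH OR HIGH OR HIGH = HIGH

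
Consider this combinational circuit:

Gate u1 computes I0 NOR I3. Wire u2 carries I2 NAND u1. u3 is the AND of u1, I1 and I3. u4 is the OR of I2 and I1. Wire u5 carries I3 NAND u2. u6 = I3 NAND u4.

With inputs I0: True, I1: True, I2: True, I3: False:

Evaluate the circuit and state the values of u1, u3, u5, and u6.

u1 = False  u3 = False  u5 = True  u6 = True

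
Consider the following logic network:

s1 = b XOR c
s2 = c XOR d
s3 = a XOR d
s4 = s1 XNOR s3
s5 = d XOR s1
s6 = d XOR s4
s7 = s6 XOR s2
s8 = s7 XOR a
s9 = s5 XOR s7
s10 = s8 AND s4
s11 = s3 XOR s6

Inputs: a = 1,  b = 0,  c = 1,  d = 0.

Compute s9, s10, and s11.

s1 = b XOR c = 0 XOR 1 = 1
s2 = c XOR d = 1 XOR 0 = 1
s3 = a XOR d = 1 XOR 0 = 1
s4 = s1 XNOR s3 = 1 XNOR 1 = 1
s5 = d XOR s1 = 0 XOR 1 = 1
s6 = d XOR s4 = 0 XOR 1 = 1
s7 = s6 XOR s2 = 1 XOR 1 = 0
s8 = s7 XOR a = 0 XOR 1 = 1
s9 = s5 XOR s7 = 1 XOR 0 = 1
s10 = s8 AND s4 = 1 AND 1 = 1
s11 = s3 XOR s6 = 1 XOR 1 = 0

s9 = 1; s10 = 1; s11 = 0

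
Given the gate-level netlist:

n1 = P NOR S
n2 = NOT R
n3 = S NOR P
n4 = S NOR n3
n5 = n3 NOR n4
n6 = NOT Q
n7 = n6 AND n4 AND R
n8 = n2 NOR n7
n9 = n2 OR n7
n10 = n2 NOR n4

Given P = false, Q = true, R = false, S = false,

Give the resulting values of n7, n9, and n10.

n7 = false; n9 = true; n10 = false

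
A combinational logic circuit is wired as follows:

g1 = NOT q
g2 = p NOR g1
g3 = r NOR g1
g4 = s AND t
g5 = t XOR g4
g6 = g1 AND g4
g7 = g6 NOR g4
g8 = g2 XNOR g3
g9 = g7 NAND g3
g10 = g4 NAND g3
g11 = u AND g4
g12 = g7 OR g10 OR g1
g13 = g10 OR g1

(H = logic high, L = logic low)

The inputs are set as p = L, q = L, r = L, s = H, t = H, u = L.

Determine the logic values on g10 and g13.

g1 = NOT q = NOT L = H
g3 = r NOR g1 = L NOR H = L
g4 = s AND t = H AND H = H
g10 = g4 NAND g3 = H NAND L = H
g13 = g10 OR g1 = H OR H = H

g10 = H, g13 = H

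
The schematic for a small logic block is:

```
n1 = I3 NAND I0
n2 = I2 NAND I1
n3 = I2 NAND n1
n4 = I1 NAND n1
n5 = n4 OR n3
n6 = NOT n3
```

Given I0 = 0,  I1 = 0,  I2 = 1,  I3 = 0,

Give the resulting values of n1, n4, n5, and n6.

n1 = 1, n4 = 1, n5 = 1, n6 = 1

n1 = I3 NAND I0 = 0 NAND 0 = 1
n3 = I2 NAND n1 = 1 NAND 1 = 0
n4 = I1 NAND n1 = 0 NAND 1 = 1
n5 = n4 OR n3 = 1 OR 0 = 1
n6 = NOT n3 = NOT 0 = 1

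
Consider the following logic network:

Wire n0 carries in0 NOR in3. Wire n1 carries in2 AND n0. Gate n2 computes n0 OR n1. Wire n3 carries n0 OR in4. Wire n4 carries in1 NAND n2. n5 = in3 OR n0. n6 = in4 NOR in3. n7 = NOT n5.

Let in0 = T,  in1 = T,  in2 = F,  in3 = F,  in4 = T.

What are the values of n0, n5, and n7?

n0 = in0 NOR in3 = T NOR F = F
n5 = in3 OR n0 = F OR F = F
n7 = NOT n5 = NOT F = T

n0 = F; n5 = F; n7 = T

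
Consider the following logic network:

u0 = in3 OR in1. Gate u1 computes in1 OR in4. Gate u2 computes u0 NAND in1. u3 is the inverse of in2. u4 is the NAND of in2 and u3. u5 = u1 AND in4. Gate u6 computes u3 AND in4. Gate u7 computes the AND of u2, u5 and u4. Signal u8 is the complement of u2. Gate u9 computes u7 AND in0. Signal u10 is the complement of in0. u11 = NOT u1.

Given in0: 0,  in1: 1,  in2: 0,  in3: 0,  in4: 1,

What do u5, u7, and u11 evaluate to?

u5 = 1  u7 = 0  u11 = 0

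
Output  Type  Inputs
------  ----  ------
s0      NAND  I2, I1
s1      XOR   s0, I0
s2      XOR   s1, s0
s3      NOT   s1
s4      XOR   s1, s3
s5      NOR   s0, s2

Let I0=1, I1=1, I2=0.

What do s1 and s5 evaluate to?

s0 = I2 NAND I1 = 0 NAND 1 = 1
s1 = s0 XOR I0 = 1 XOR 1 = 0
s2 = s1 XOR s0 = 0 XOR 1 = 1
s5 = s0 NOR s2 = 1 NOR 1 = 0

s1 = 0; s5 = 0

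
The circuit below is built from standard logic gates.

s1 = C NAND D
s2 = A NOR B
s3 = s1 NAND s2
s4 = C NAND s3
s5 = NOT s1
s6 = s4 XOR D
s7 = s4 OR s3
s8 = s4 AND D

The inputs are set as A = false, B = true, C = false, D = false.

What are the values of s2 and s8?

s2 = false  s8 = false

s1 = C NAND D = false NAND false = true
s2 = A NOR B = false NOR true = false
s3 = s1 NAND s2 = true NAND false = true
s4 = C NAND s3 = false NAND true = true
s8 = s4 AND D = true AND false = false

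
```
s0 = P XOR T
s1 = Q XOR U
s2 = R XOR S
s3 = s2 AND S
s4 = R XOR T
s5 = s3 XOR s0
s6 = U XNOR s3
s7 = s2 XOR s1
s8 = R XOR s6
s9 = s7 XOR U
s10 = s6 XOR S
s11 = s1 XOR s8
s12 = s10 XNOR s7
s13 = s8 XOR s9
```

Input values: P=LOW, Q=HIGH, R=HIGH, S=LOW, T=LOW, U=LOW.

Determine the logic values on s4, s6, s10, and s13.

s4 = HIGH, s6 = HIGH, s10 = HIGH, s13 = LOW

s1 = Q XOR U = HIGH XOR LOW = HIGH
s2 = R XOR S = HIGH XOR LOW = HIGH
s3 = s2 AND S = HIGH AND LOW = LOW
s4 = R XOR T = HIGH XOR LOW = HIGH
s6 = U XNOR s3 = LOW XNOR LOW = HIGH
s7 = s2 XOR s1 = HIGH XOR HIGH = LOW
s8 = R XOR s6 = HIGH XOR HIGH = LOW
s9 = s7 XOR U = LOW XOR LOW = LOW
s10 = s6 XOR S = HIGH XOR LOW = HIGH
s13 = s8 XOR s9 = LOW XOR LOW = LOW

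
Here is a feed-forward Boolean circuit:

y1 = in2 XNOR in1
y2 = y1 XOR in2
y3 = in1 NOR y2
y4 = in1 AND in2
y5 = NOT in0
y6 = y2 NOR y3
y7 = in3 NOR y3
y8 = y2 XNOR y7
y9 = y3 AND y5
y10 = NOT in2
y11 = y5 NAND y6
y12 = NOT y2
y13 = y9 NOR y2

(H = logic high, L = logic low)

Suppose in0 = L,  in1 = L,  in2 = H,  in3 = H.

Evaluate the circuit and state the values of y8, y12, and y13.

y1 = in2 XNOR in1 = H XNOR L = L
y2 = y1 XOR in2 = L XOR H = H
y3 = in1 NOR y2 = L NOR H = L
y5 = NOT in0 = NOT L = H
y7 = in3 NOR y3 = H NOR L = L
y8 = y2 XNOR y7 = H XNOR L = L
y9 = y3 AND y5 = L AND H = L
y12 = NOT y2 = NOT H = L
y13 = y9 NOR y2 = L NOR H = L

y8 = L  y12 = L  y13 = L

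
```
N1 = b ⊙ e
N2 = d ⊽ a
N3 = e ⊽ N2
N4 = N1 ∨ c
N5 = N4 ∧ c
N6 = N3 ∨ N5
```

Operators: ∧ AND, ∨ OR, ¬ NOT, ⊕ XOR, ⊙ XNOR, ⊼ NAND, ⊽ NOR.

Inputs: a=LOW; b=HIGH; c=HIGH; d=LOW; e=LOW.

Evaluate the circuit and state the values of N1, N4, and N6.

N1 = b XNOR e = HIGH XNOR LOW = LOW
N2 = d NOR a = LOW NOR LOW = HIGH
N3 = e NOR N2 = LOW NOR HIGH = LOW
N4 = N1 OR c = LOW OR HIGH = HIGH
N5 = N4 AND c = HIGH AND HIGH = HIGH
N6 = N3 OR N5 = LOW OR HIGH = HIGH

N1 = LOW, N4 = HIGH, N6 = HIGH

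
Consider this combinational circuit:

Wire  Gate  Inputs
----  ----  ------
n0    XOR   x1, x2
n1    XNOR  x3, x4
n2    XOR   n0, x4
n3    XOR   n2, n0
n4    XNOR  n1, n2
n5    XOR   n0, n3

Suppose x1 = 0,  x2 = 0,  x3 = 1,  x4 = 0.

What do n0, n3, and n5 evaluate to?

n0 = x1 XOR x2 = 0 XOR 0 = 0
n2 = n0 XOR x4 = 0 XOR 0 = 0
n3 = n2 XOR n0 = 0 XOR 0 = 0
n5 = n0 XOR n3 = 0 XOR 0 = 0

n0 = 0  n3 = 0  n5 = 0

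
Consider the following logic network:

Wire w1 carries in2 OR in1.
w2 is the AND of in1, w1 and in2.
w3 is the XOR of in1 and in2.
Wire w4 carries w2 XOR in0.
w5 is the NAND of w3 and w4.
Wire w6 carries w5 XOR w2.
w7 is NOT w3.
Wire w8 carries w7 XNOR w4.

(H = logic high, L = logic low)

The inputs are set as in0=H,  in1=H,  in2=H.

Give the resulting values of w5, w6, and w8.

w1 = in2 OR in1 = H OR H = H
w2 = in1 AND w1 AND in2 = H AND H AND H = H
w3 = in1 XOR in2 = H XOR H = L
w4 = w2 XOR in0 = H XOR H = L
w5 = w3 NAND w4 = L NAND L = H
w6 = w5 XOR w2 = H XOR H = L
w7 = NOT w3 = NOT L = H
w8 = w7 XNOR w4 = H XNOR L = L

w5 = H  w6 = L  w8 = L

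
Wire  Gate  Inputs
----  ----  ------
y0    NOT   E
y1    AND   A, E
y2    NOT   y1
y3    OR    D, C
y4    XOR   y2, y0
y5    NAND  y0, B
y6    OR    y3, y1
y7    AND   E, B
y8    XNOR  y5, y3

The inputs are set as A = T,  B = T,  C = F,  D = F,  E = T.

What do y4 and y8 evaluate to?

y4 = F; y8 = F

y0 = NOT E = NOT T = F
y1 = A AND E = T AND T = T
y2 = NOT y1 = NOT T = F
y3 = D OR C = F OR F = F
y4 = y2 XOR y0 = F XOR F = F
y5 = y0 NAND B = F NAND T = T
y8 = y5 XNOR y3 = T XNOR F = F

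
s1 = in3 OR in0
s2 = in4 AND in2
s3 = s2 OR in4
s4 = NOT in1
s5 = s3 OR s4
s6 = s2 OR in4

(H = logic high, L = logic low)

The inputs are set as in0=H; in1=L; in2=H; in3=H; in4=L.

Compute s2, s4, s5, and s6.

s2 = L, s4 = H, s5 = H, s6 = L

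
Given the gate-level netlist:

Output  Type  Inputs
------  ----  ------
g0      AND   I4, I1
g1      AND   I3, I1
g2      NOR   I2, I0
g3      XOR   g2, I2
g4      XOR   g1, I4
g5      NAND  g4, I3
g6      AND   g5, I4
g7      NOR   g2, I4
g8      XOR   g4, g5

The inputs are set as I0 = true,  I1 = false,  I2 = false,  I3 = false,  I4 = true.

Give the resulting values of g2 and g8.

g1 = I3 AND I1 = false AND false = false
g2 = I2 NOR I0 = false NOR true = false
g4 = g1 XOR I4 = false XOR true = true
g5 = g4 NAND I3 = true NAND false = true
g8 = g4 XOR g5 = true XOR true = false

g2 = false  g8 = false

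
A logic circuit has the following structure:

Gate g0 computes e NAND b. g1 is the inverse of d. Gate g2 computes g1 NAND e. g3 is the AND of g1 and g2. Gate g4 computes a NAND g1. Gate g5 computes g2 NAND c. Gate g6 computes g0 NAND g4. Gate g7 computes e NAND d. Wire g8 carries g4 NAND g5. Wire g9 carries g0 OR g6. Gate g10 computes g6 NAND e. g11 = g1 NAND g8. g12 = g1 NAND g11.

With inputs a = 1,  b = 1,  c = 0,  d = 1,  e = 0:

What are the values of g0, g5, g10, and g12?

g0 = 1, g5 = 1, g10 = 1, g12 = 1

g0 = e NAND b = 0 NAND 1 = 1
g1 = NOT d = NOT 1 = 0
g2 = g1 NAND e = 0 NAND 0 = 1
g4 = a NAND g1 = 1 NAND 0 = 1
g5 = g2 NAND c = 1 NAND 0 = 1
g6 = g0 NAND g4 = 1 NAND 1 = 0
g8 = g4 NAND g5 = 1 NAND 1 = 0
g10 = g6 NAND e = 0 NAND 0 = 1
g11 = g1 NAND g8 = 0 NAND 0 = 1
g12 = g1 NAND g11 = 0 NAND 1 = 1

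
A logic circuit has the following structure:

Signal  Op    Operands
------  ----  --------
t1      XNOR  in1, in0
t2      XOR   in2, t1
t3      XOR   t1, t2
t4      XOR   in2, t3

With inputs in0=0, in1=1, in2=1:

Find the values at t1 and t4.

t1 = 0, t4 = 0

t1 = in1 XNOR in0 = 1 XNOR 0 = 0
t2 = in2 XOR t1 = 1 XOR 0 = 1
t3 = t1 XOR t2 = 0 XOR 1 = 1
t4 = in2 XOR t3 = 1 XOR 1 = 0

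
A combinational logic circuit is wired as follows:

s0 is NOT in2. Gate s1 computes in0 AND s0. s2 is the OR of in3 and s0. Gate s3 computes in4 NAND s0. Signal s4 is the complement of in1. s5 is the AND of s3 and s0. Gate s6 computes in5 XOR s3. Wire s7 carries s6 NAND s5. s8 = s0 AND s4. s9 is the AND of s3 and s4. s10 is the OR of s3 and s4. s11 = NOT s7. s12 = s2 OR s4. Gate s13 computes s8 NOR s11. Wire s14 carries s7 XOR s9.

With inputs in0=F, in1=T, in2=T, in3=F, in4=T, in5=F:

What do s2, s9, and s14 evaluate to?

s0 = NOT in2 = NOT T = F
s2 = in3 OR s0 = F OR F = F
s3 = in4 NAND s0 = T NAND F = T
s4 = NOT in1 = NOT T = F
s5 = s3 AND s0 = T AND F = F
s6 = in5 XOR s3 = F XOR T = T
s7 = s6 NAND s5 = T NAND F = T
s9 = s3 AND s4 = T AND F = F
s14 = s7 XOR s9 = T XOR F = T

s2 = F, s9 = F, s14 = T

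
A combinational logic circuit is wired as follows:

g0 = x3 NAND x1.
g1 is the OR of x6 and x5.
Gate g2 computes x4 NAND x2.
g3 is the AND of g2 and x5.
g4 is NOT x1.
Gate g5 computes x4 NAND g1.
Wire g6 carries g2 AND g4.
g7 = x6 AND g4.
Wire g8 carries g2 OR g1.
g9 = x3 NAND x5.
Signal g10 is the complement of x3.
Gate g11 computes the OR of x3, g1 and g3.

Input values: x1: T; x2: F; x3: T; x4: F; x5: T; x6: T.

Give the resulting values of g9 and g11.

g9 = F, g11 = T

g1 = x6 OR x5 = T OR T = T
g2 = x4 NAND x2 = F NAND F = T
g3 = g2 AND x5 = T AND T = T
g9 = x3 NAND x5 = T NAND T = F
g11 = x3 OR g1 OR g3 = T OR T OR T = T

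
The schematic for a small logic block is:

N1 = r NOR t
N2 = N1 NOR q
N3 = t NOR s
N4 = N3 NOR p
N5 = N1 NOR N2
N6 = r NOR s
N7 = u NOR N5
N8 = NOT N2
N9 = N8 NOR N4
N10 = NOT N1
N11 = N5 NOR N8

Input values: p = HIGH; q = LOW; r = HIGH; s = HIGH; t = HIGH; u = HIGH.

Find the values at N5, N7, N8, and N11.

N1 = r NOR t = HIGH NOR HIGH = LOW
N2 = N1 NOR q = LOW NOR LOW = HIGH
N5 = N1 NOR N2 = LOW NOR HIGH = LOW
N7 = u NOR N5 = HIGH NOR LOW = LOW
N8 = NOT N2 = NOT HIGH = LOW
N11 = N5 NOR N8 = LOW NOR LOW = HIGH

N5 = LOW; N7 = LOW; N8 = LOW; N11 = HIGH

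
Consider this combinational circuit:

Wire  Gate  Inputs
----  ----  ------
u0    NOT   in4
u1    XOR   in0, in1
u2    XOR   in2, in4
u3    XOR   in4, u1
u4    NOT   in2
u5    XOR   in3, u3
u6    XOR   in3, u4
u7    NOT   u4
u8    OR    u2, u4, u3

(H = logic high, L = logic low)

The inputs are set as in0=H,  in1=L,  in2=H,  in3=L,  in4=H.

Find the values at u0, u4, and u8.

u0 = L; u4 = L; u8 = L

u0 = NOT in4 = NOT H = L
u1 = in0 XOR in1 = H XOR L = H
u2 = in2 XOR in4 = H XOR H = L
u3 = in4 XOR u1 = H XOR H = L
u4 = NOT in2 = NOT H = L
u8 = u2 OR u4 OR u3 = L OR L OR L = L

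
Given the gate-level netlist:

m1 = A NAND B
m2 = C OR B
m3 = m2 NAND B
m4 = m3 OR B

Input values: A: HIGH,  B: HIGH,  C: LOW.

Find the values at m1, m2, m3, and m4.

m1 = A NAND B = HIGH NAND HIGH = LOW
m2 = C OR B = LOW OR HIGH = HIGH
m3 = m2 NAND B = HIGH NAND HIGH = LOW
m4 = m3 OR B = LOW OR HIGH = HIGH

m1 = LOW, m2 = HIGH, m3 = LOW, m4 = HIGH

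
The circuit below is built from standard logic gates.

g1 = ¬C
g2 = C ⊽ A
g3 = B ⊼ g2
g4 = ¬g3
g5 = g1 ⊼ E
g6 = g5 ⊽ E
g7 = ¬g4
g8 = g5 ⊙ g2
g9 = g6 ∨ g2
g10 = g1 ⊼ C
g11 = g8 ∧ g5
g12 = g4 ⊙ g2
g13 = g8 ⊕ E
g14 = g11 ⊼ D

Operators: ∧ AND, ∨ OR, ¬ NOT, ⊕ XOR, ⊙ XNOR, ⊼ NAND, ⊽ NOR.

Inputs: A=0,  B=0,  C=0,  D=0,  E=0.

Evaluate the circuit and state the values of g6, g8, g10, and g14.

g1 = NOT C = NOT 0 = 1
g2 = C NOR A = 0 NOR 0 = 1
g5 = g1 NAND E = 1 NAND 0 = 1
g6 = g5 NOR E = 1 NOR 0 = 0
g8 = g5 XNOR g2 = 1 XNOR 1 = 1
g10 = g1 NAND C = 1 NAND 0 = 1
g11 = g8 AND g5 = 1 AND 1 = 1
g14 = g11 NAND D = 1 NAND 0 = 1

g6 = 0, g8 = 1, g10 = 1, g14 = 1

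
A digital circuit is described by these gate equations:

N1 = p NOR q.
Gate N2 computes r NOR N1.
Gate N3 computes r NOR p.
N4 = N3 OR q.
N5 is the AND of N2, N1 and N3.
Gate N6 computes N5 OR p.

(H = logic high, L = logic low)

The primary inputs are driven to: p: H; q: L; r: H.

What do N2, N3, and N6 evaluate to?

N2 = L  N3 = L  N6 = H

N1 = p NOR q = H NOR L = L
N2 = r NOR N1 = H NOR L = L
N3 = r NOR p = H NOR H = L
N5 = N2 AND N1 AND N3 = L AND L AND L = L
N6 = N5 OR p = L OR H = H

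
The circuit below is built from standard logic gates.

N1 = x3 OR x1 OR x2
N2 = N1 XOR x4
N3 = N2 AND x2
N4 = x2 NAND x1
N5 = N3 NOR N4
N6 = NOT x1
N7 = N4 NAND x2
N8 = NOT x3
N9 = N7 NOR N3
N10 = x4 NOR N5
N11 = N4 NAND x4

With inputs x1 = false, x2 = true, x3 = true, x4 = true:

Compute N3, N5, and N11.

N3 = false; N5 = false; N11 = false

N1 = x3 OR x1 OR x2 = true OR false OR true = true
N2 = N1 XOR x4 = true XOR true = false
N3 = N2 AND x2 = false AND true = false
N4 = x2 NAND x1 = true NAND false = true
N5 = N3 NOR N4 = false NOR true = false
N11 = N4 NAND x4 = true NAND true = false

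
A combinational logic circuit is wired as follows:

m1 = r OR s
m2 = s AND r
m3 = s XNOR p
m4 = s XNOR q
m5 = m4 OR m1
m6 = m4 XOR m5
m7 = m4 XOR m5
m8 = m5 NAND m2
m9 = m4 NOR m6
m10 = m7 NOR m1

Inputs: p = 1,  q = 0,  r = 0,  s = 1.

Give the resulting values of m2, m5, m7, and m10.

m2 = 0  m5 = 1  m7 = 1  m10 = 0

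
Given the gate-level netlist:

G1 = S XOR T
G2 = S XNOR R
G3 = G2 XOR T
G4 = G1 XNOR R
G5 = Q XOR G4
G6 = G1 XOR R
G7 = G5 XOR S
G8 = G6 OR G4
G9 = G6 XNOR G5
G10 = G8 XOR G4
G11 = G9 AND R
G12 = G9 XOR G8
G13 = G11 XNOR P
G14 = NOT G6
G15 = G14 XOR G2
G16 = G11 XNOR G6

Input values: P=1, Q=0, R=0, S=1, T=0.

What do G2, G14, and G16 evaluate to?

G2 = 0, G14 = 0, G16 = 0

G1 = S XOR T = 1 XOR 0 = 1
G2 = S XNOR R = 1 XNOR 0 = 0
G4 = G1 XNOR R = 1 XNOR 0 = 0
G5 = Q XOR G4 = 0 XOR 0 = 0
G6 = G1 XOR R = 1 XOR 0 = 1
G9 = G6 XNOR G5 = 1 XNOR 0 = 0
G11 = G9 AND R = 0 AND 0 = 0
G14 = NOT G6 = NOT 1 = 0
G16 = G11 XNOR G6 = 0 XNOR 1 = 0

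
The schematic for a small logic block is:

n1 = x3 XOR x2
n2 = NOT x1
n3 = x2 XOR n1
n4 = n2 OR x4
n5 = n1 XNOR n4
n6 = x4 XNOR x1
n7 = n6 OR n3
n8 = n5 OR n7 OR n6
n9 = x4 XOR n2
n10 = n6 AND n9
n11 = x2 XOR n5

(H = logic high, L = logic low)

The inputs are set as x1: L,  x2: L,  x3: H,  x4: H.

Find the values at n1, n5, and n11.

n1 = H, n5 = H, n11 = H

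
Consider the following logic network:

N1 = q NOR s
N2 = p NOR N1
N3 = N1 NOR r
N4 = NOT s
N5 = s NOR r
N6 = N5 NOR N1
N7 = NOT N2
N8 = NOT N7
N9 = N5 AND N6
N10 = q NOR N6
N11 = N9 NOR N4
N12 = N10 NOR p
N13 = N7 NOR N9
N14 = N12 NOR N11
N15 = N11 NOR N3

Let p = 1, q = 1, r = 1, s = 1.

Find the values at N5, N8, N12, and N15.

N1 = q NOR s = 1 NOR 1 = 0
N2 = p NOR N1 = 1 NOR 0 = 0
N3 = N1 NOR r = 0 NOR 1 = 0
N4 = NOT s = NOT 1 = 0
N5 = s NOR r = 1 NOR 1 = 0
N6 = N5 NOR N1 = 0 NOR 0 = 1
N7 = NOT N2 = NOT 0 = 1
N8 = NOT N7 = NOT 1 = 0
N9 = N5 AND N6 = 0 AND 1 = 0
N10 = q NOR N6 = 1 NOR 1 = 0
N11 = N9 NOR N4 = 0 NOR 0 = 1
N12 = N10 NOR p = 0 NOR 1 = 0
N15 = N11 NOR N3 = 1 NOR 0 = 0

N5 = 0; N8 = 0; N12 = 0; N15 = 0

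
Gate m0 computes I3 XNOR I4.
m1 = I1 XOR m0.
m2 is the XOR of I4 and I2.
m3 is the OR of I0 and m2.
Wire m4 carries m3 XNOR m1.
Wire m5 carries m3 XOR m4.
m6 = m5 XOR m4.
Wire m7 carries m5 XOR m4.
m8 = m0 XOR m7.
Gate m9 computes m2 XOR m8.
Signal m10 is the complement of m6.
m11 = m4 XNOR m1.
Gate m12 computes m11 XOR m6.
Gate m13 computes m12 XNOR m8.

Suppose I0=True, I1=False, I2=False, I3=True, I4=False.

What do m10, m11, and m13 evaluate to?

m10 = False, m11 = True, m13 = False

m0 = I3 XNOR I4 = True XNOR False = False
m1 = I1 XOR m0 = False XOR False = False
m2 = I4 XOR I2 = False XOR False = False
m3 = I0 OR m2 = True OR False = True
m4 = m3 XNOR m1 = True XNOR False = False
m5 = m3 XOR m4 = True XOR False = True
m6 = m5 XOR m4 = True XOR False = True
m7 = m5 XOR m4 = True XOR False = True
m8 = m0 XOR m7 = False XOR True = True
m10 = NOT m6 = NOT True = False
m11 = m4 XNOR m1 = False XNOR False = True
m12 = m11 XOR m6 = True XOR True = False
m13 = m12 XNOR m8 = False XNOR True = False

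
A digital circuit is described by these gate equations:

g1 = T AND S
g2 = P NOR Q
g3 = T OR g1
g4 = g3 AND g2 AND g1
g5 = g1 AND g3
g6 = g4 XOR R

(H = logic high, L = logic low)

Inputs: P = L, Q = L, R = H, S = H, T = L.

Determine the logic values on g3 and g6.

g3 = L, g6 = H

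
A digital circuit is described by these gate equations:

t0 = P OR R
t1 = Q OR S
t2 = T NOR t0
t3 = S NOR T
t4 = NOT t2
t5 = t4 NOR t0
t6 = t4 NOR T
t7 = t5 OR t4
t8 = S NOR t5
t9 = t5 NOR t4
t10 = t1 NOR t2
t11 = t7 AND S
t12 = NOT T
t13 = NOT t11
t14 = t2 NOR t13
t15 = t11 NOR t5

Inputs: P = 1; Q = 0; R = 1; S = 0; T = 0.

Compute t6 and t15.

t0 = P OR R = 1 OR 1 = 1
t2 = T NOR t0 = 0 NOR 1 = 0
t4 = NOT t2 = NOT 0 = 1
t5 = t4 NOR t0 = 1 NOR 1 = 0
t6 = t4 NOR T = 1 NOR 0 = 0
t7 = t5 OR t4 = 0 OR 1 = 1
t11 = t7 AND S = 1 AND 0 = 0
t15 = t11 NOR t5 = 0 NOR 0 = 1

t6 = 0, t15 = 1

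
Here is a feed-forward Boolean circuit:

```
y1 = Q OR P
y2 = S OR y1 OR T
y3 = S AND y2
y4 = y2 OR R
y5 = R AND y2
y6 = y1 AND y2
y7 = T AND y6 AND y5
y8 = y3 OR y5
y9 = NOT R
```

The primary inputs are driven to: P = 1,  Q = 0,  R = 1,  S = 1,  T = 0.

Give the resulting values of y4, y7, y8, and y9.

y4 = 1  y7 = 0  y8 = 1  y9 = 0

y1 = Q OR P = 0 OR 1 = 1
y2 = S OR y1 OR T = 1 OR 1 OR 0 = 1
y3 = S AND y2 = 1 AND 1 = 1
y4 = y2 OR R = 1 OR 1 = 1
y5 = R AND y2 = 1 AND 1 = 1
y6 = y1 AND y2 = 1 AND 1 = 1
y7 = T AND y6 AND y5 = 0 AND 1 AND 1 = 0
y8 = y3 OR y5 = 1 OR 1 = 1
y9 = NOT R = NOT 1 = 0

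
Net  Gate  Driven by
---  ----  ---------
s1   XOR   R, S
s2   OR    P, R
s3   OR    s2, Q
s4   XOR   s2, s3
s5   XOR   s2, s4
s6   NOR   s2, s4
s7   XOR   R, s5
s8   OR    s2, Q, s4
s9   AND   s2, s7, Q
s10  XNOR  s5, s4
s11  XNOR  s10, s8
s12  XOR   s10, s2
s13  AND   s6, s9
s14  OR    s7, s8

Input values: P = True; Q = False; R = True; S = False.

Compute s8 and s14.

s8 = True, s14 = True

s2 = P OR R = True OR True = True
s3 = s2 OR Q = True OR False = True
s4 = s2 XOR s3 = True XOR True = False
s5 = s2 XOR s4 = True XOR False = True
s7 = R XOR s5 = True XOR True = False
s8 = s2 OR Q OR s4 = True OR False OR False = True
s14 = s7 OR s8 = False OR True = True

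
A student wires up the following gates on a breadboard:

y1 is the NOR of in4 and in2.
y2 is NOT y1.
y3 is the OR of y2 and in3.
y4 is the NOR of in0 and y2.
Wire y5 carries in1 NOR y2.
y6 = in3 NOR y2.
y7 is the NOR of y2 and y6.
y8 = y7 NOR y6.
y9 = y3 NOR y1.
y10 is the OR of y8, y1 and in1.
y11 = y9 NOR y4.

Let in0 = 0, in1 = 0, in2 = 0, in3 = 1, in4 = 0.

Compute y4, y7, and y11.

y4 = 1, y7 = 1, y11 = 0

y1 = in4 NOR in2 = 0 NOR 0 = 1
y2 = NOT y1 = NOT 1 = 0
y3 = y2 OR in3 = 0 OR 1 = 1
y4 = in0 NOR y2 = 0 NOR 0 = 1
y6 = in3 NOR y2 = 1 NOR 0 = 0
y7 = y2 NOR y6 = 0 NOR 0 = 1
y9 = y3 NOR y1 = 1 NOR 1 = 0
y11 = y9 NOR y4 = 0 NOR 1 = 0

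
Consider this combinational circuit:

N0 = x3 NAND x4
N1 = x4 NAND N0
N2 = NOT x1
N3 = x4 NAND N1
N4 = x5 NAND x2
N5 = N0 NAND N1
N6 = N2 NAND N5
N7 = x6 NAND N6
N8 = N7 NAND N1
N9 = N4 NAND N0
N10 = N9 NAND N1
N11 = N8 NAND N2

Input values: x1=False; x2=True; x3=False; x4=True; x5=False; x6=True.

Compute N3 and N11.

N0 = x3 NAND x4 = False NAND True = True
N1 = x4 NAND N0 = True NAND True = False
N2 = NOT x1 = NOT False = True
N3 = x4 NAND N1 = True NAND False = True
N5 = N0 NAND N1 = True NAND False = True
N6 = N2 NAND N5 = True NAND True = False
N7 = x6 NAND N6 = True NAND False = True
N8 = N7 NAND N1 = True NAND False = True
N11 = N8 NAND N2 = True NAND True = False

N3 = True; N11 = False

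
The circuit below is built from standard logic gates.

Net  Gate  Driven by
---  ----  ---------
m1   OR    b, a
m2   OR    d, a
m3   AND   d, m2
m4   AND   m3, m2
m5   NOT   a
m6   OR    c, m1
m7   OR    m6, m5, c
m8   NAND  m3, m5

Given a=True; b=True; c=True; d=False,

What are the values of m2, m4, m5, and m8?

m2 = d OR a = False OR True = True
m3 = d AND m2 = False AND True = False
m4 = m3 AND m2 = False AND True = False
m5 = NOT a = NOT True = False
m8 = m3 NAND m5 = False NAND False = True

m2 = True; m4 = False; m5 = False; m8 = True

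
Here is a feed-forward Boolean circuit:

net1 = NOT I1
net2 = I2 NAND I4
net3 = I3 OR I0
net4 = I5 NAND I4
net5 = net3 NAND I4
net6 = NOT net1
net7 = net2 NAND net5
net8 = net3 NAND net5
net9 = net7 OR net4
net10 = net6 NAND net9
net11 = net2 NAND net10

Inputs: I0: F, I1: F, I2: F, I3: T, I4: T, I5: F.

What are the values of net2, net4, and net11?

net1 = NOT I1 = NOT F = T
net2 = I2 NAND I4 = F NAND T = T
net3 = I3 OR I0 = T OR F = T
net4 = I5 NAND I4 = F NAND T = T
net5 = net3 NAND I4 = T NAND T = F
net6 = NOT net1 = NOT T = F
net7 = net2 NAND net5 = T NAND F = T
net9 = net7 OR net4 = T OR T = T
net10 = net6 NAND net9 = F NAND T = T
net11 = net2 NAND net10 = T NAND T = F

net2 = T  net4 = T  net11 = F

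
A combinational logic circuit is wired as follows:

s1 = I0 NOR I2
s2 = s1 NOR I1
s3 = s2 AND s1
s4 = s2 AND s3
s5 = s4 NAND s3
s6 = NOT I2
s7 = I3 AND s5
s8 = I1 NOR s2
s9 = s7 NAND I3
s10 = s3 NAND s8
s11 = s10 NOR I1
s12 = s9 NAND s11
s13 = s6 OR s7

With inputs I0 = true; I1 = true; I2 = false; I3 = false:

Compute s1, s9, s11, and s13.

s1 = I0 NOR I2 = true NOR false = false
s2 = s1 NOR I1 = false NOR true = false
s3 = s2 AND s1 = false AND false = false
s4 = s2 AND s3 = false AND false = false
s5 = s4 NAND s3 = false NAND false = true
s6 = NOT I2 = NOT false = true
s7 = I3 AND s5 = false AND true = false
s8 = I1 NOR s2 = true NOR false = false
s9 = s7 NAND I3 = false NAND false = true
s10 = s3 NAND s8 = false NAND false = true
s11 = s10 NOR I1 = true NOR true = false
s13 = s6 OR s7 = true OR false = true

s1 = false; s9 = true; s11 = false; s13 = true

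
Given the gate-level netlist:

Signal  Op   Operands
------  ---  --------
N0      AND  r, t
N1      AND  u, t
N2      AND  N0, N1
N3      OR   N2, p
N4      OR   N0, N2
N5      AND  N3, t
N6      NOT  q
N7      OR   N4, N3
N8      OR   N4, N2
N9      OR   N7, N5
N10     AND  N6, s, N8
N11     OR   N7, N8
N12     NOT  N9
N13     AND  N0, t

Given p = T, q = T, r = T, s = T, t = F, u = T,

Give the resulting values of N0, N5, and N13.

N0 = F, N5 = F, N13 = F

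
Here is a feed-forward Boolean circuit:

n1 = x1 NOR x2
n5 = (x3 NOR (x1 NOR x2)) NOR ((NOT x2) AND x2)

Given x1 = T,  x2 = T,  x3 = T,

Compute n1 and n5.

n1 = F, n5 = T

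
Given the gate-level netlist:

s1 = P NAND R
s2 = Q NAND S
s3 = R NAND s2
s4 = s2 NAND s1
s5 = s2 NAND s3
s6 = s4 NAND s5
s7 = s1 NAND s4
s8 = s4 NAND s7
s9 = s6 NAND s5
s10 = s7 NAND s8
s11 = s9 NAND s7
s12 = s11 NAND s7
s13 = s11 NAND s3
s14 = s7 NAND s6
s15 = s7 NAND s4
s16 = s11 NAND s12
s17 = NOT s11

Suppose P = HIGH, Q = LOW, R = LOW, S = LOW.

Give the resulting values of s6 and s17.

s1 = P NAND R = HIGH NAND LOW = HIGH
s2 = Q NAND S = LOW NAND LOW = HIGH
s3 = R NAND s2 = LOW NAND HIGH = HIGH
s4 = s2 NAND s1 = HIGH NAND HIGH = LOW
s5 = s2 NAND s3 = HIGH NAND HIGH = LOW
s6 = s4 NAND s5 = LOW NAND LOW = HIGH
s7 = s1 NAND s4 = HIGH NAND LOW = HIGH
s9 = s6 NAND s5 = HIGH NAND LOW = HIGH
s11 = s9 NAND s7 = HIGH NAND HIGH = LOW
s17 = NOT s11 = NOT LOW = HIGH

s6 = HIGH, s17 = HIGH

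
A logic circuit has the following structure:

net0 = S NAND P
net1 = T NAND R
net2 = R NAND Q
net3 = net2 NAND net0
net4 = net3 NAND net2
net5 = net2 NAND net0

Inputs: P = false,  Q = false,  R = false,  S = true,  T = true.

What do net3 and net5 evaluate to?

net3 = false; net5 = false

net0 = S NAND P = true NAND false = true
net2 = R NAND Q = false NAND false = true
net3 = net2 NAND net0 = true NAND true = false
net5 = net2 NAND net0 = true NAND true = false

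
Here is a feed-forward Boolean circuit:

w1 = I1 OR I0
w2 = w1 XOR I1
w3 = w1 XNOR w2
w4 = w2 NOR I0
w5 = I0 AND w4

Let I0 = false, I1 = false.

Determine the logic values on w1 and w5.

w1 = false, w5 = false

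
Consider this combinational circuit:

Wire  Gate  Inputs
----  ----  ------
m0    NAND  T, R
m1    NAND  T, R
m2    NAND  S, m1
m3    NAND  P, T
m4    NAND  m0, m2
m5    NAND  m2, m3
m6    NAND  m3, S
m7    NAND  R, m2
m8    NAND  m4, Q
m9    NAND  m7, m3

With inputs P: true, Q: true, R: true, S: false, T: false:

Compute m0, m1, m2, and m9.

m0 = true  m1 = true  m2 = true  m9 = true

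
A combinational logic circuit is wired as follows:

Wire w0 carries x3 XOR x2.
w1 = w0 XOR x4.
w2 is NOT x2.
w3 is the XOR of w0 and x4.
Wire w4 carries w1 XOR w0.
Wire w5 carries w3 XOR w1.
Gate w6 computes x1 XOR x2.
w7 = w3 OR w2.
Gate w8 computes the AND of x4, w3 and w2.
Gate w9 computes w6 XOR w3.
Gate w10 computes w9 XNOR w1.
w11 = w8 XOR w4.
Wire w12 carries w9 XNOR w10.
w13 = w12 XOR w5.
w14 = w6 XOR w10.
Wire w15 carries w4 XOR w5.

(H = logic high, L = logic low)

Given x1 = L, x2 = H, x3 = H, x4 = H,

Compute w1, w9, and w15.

w1 = H, w9 = L, w15 = H

w0 = x3 XOR x2 = H XOR H = L
w1 = w0 XOR x4 = L XOR H = H
w3 = w0 XOR x4 = L XOR H = H
w4 = w1 XOR w0 = H XOR L = H
w5 = w3 XOR w1 = H XOR H = L
w6 = x1 XOR x2 = L XOR H = H
w9 = w6 XOR w3 = H XOR H = L
w15 = w4 XOR w5 = H XOR L = H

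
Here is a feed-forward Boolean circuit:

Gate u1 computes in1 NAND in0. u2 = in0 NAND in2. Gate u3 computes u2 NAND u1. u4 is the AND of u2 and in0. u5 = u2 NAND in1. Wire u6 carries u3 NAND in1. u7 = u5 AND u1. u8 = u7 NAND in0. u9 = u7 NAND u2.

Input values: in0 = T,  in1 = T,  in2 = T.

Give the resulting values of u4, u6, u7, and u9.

u4 = F; u6 = F; u7 = F; u9 = T

u1 = in1 NAND in0 = T NAND T = F
u2 = in0 NAND in2 = T NAND T = F
u3 = u2 NAND u1 = F NAND F = T
u4 = u2 AND in0 = F AND T = F
u5 = u2 NAND in1 = F NAND T = T
u6 = u3 NAND in1 = T NAND T = F
u7 = u5 AND u1 = T AND F = F
u9 = u7 NAND u2 = F NAND F = T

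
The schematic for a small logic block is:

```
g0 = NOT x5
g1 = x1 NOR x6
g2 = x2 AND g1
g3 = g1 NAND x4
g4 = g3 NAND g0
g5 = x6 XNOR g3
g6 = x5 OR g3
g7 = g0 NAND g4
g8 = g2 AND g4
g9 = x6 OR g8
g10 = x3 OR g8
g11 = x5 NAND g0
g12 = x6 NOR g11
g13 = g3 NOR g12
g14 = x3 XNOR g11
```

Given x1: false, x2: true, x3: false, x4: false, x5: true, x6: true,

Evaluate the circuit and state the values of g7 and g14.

g7 = true, g14 = false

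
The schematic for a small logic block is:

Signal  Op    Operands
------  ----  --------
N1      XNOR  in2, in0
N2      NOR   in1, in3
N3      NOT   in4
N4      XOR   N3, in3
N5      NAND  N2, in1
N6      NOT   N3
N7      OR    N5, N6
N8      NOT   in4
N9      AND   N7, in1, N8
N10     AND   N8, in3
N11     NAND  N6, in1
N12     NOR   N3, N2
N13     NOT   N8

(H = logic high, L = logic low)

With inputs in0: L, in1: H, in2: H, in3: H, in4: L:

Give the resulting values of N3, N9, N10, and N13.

N3 = H; N9 = H; N10 = H; N13 = L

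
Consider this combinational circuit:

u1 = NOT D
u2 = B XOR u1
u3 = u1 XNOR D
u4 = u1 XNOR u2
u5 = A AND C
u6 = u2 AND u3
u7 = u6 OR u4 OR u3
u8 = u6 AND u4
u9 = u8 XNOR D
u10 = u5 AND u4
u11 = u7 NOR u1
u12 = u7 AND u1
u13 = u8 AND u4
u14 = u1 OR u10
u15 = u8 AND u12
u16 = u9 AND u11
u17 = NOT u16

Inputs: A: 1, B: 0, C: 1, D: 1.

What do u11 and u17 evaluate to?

u11 = 0, u17 = 1

u1 = NOT D = NOT 1 = 0
u2 = B XOR u1 = 0 XOR 0 = 0
u3 = u1 XNOR D = 0 XNOR 1 = 0
u4 = u1 XNOR u2 = 0 XNOR 0 = 1
u6 = u2 AND u3 = 0 AND 0 = 0
u7 = u6 OR u4 OR u3 = 0 OR 1 OR 0 = 1
u8 = u6 AND u4 = 0 AND 1 = 0
u9 = u8 XNOR D = 0 XNOR 1 = 0
u11 = u7 NOR u1 = 1 NOR 0 = 0
u16 = u9 AND u11 = 0 AND 0 = 0
u17 = NOT u16 = NOT 0 = 1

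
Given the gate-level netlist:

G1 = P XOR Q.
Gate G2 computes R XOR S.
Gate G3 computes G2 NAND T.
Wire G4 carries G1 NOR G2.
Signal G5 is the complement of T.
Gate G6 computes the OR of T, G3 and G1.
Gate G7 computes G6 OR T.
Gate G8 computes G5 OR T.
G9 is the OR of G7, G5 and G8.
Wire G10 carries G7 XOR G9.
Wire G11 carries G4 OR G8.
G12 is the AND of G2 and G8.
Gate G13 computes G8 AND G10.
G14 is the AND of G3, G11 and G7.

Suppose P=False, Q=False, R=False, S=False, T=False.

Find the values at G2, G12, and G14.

G2 = False; G12 = False; G14 = True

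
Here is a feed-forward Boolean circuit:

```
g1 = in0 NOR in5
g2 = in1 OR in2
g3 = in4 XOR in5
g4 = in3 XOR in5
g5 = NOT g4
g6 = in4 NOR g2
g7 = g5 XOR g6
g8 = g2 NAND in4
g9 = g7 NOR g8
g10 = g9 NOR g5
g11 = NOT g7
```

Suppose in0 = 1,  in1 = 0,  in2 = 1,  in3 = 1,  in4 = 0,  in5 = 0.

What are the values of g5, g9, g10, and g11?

g2 = in1 OR in2 = 0 OR 1 = 1
g4 = in3 XOR in5 = 1 XOR 0 = 1
g5 = NOT g4 = NOT 1 = 0
g6 = in4 NOR g2 = 0 NOR 1 = 0
g7 = g5 XOR g6 = 0 XOR 0 = 0
g8 = g2 NAND in4 = 1 NAND 0 = 1
g9 = g7 NOR g8 = 0 NOR 1 = 0
g10 = g9 NOR g5 = 0 NOR 0 = 1
g11 = NOT g7 = NOT 0 = 1

g5 = 0, g9 = 0, g10 = 1, g11 = 1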